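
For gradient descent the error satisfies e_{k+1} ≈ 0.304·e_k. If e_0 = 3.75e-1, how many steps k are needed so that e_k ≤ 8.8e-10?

After k steps, e_k ≈ 3.75e-1·0.304^k.
Need 0.304^k ≤ 8.8e-10/3.75e-1 = 2.34667e-09.
k ≥ ln(2.34667e-09)/ln(0.304) = -19.8703/-1.19073 = 16.687.
Smallest integer k = 17.

17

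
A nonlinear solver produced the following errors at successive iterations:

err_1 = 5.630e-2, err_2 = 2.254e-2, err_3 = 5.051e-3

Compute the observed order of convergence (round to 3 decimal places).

1.634

p ≈ ln(err_3/err_2) / ln(err_2/err_1)
  = ln(5.051e-3/2.254e-2) / ln(2.254e-2/5.630e-2)
  = ln(0.224091) / ln(0.400355)
  = -1.495703 / -0.915404 ≈ 1.633927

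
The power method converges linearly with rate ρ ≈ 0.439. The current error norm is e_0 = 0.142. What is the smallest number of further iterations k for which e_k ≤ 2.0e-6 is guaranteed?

After k steps, e_k ≈ 0.142·0.439^k.
Need 0.439^k ≤ 2.0e-6/0.142 = 1.40845e-05.
k ≥ ln(1.40845e-05)/ln(0.439) = -11.1704/-0.82326 = 13.568.
Smallest integer k = 14.

14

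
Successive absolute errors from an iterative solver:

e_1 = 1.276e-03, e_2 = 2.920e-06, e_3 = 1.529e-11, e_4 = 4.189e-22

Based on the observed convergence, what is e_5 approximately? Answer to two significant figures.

First estimate the order: p ≈ ln(e_4/e_3) / ln(e_3/e_2) = ln(4.189e-22/1.529e-11)/ln(1.529e-11/2.920e-06) = ln(2.7397e-11)/ln(5.2363e-06) ≈ 2.0001.
Then e_5 ≈ e_4·(e_4/e_3)^p = 4.189e-22·(2.7397e-11)^2.0001 = 4.189e-22·7.48772e-22 ≈ 3.137e-43.

3.1e-43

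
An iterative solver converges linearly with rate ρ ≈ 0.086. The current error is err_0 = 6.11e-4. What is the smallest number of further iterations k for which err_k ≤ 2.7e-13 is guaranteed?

9

After k steps, err_k ≈ 6.11e-4·0.086^k.
Need 0.086^k ≤ 2.7e-13/6.11e-4 = 4.41899e-10.
k ≥ ln(4.41899e-10)/ln(0.086) = -21.5399/-2.45341 = 8.780.
Smallest integer k = 9.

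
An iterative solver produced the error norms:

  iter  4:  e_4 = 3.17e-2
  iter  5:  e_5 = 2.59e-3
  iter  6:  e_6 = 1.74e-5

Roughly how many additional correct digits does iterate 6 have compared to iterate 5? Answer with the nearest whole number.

Digits gained ≈ log₁₀(e_5/e_6) = log₁₀(2.59e-3/1.74e-5) = log₁₀(148.851) ≈ 2.173.

2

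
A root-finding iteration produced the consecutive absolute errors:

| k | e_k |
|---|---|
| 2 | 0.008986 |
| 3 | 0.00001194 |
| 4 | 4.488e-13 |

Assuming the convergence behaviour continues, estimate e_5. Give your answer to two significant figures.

3.1e-32

First estimate the order: p ≈ ln(e_4/e_3) / ln(e_3/e_2) = ln(4.488e-13/0.00001194)/ln(0.00001194/0.008986) = ln(3.75879e-08)/ln(0.00132873) ≈ 2.5812.
Then e_5 ≈ e_4·(e_4/e_3)^p = 4.488e-13·(3.75879e-08)^2.5812 = 4.488e-13·6.83462e-20 ≈ 3.067e-32.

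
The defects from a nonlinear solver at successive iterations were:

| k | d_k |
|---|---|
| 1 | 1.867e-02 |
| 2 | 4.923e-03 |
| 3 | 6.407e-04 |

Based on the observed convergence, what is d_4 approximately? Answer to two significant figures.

2.8e-5

First estimate the order: p ≈ ln(d_3/d_2) / ln(d_2/d_1) = ln(6.407e-04/4.923e-03)/ln(4.923e-03/1.867e-02) = ln(0.130144)/ln(0.263685) ≈ 1.5297.
Then d_4 ≈ d_3·(d_3/d_2)^p = 6.407e-04·(0.130144)^1.5297 = 6.407e-04·0.0441911 ≈ 2.831e-05.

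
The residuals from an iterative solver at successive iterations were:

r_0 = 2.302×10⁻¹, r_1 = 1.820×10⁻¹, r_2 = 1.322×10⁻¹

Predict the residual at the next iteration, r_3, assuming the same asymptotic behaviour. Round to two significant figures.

First estimate the order: p ≈ ln(r_2/r_1) / ln(r_1/r_0) = ln(1.322×10⁻¹/1.820×10⁻¹)/ln(1.820×10⁻¹/2.302×10⁻¹) = ln(0.726374)/ln(0.790617) ≈ 1.3607.
Then r_3 ≈ r_2·(r_2/r_1)^p = 1.322×10⁻¹·(0.726374)^1.3607 = 1.322×10⁻¹·0.647263 ≈ 0.08557.

8.6e-2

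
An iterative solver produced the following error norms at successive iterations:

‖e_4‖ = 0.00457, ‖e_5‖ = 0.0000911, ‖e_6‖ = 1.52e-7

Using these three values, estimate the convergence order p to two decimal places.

p ≈ ln(‖e_6‖/‖e_5‖) / ln(‖e_5‖/‖e_4‖)
  = ln(1.52e-7/0.0000911) / ln(0.0000911/0.00457)
  = ln(0.0016685) / ln(0.0199344)
  = -6.39583 / -3.91531 ≈ 1.63354

1.63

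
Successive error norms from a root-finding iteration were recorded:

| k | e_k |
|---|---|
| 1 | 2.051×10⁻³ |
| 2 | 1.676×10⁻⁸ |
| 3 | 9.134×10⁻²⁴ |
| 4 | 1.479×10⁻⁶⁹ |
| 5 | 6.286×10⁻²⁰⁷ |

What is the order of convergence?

Consecutive ratios: e_5/e_4 = 6.286×10⁻²⁰⁷/1.479×10⁻⁶⁹ = 4.25017e-138, e_4/e_3 = 1.479×10⁻⁶⁹/9.134×10⁻²⁴ = 1.61922e-46.
p ≈ ln(4.25017e-138)/ln(1.61922e-46) = -316.3098/-105.4370 ≈ 3.00.
So the convergence is cubic (order 3).

3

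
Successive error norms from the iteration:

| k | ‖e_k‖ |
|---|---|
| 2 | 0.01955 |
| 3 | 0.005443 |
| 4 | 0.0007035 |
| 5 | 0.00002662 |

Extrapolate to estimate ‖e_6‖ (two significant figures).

1.4e-7

First estimate the order: p ≈ ln(‖e_5‖/‖e_4‖) / ln(‖e_4‖/‖e_3‖) = ln(0.00002662/0.0007035)/ln(0.0007035/0.005443) = ln(0.0378394)/ln(0.129249) ≈ 1.6004.
Then ‖e_6‖ ≈ ‖e_5‖·(‖e_5‖/‖e_4‖)^p = 0.00002662·(0.0378394)^1.6004 = 0.00002662·0.00529837 ≈ 1.41e-07.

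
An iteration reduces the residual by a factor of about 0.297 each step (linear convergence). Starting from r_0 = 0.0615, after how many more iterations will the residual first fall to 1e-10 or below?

After k steps, r_k ≈ 0.0615·0.297^k.
Need 0.297^k ≤ 1e-10/0.0615 = 1.62602e-09.
k ≥ ln(1.62602e-09)/ln(0.297) = -20.2371/-1.21402 = 16.669.
Smallest integer k = 17.

17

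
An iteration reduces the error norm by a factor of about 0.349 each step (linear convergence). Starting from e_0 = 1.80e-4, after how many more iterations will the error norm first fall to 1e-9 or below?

After k steps, e_k ≈ 1.80e-4·0.349^k.
Need 0.349^k ≤ 1e-9/1.80e-4 = 5.55556e-06.
k ≥ ln(5.55556e-06)/ln(0.349) = -12.1007/-1.05268 = 11.495.
Smallest integer k = 12.

12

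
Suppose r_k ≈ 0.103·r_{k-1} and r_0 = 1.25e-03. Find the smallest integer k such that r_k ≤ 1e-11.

After k steps, r_k ≈ 1.25e-03·0.103^k.
Need 0.103^k ≤ 1e-11/1.25e-03 = 8e-09.
k ≥ ln(8e-09)/ln(0.103) = -18.6438/-2.27303 = 8.202.
Smallest integer k = 9.

9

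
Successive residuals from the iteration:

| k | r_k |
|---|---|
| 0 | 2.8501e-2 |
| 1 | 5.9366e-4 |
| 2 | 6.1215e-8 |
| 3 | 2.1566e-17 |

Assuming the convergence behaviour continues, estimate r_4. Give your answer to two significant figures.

8.3e-40

First estimate the order: p ≈ ln(r_3/r_2) / ln(r_2/r_1) = ln(2.1566e-17/6.1215e-8)/ln(6.1215e-8/5.9366e-4) = ln(3.52299e-10)/ln(0.000103115) ≈ 2.3712.
Then r_4 ≈ r_3·(r_3/r_2)^p = 2.1566e-17·(3.52299e-10)^2.3712 = 2.1566e-17·3.84447e-23 ≈ 8.291e-40.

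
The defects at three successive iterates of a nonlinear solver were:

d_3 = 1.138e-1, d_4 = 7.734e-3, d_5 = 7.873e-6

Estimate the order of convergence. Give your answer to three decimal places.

p ≈ ln(d_5/d_4) / ln(d_4/d_3)
  = ln(7.873e-6/7.734e-3) / ln(7.734e-3/1.138e-1)
  = ln(0.00101797) / ln(0.0679613)
  = -6.889945 / -2.688817 ≈ 2.562445

2.562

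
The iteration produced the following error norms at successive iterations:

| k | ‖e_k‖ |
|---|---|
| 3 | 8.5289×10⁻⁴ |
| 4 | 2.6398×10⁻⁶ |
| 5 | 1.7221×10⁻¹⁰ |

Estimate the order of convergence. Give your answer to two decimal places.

1.67

p ≈ ln(‖e_5‖/‖e_4‖) / ln(‖e_4‖/‖e_3‖)
  = ln(1.7221×10⁻¹⁰/2.6398×10⁻⁶) / ln(2.6398×10⁻⁶/8.5289×10⁻⁴)
  = ln(6.5236e-05) / ln(0.00309512)
  = -9.63750 / -5.77793 ≈ 1.66798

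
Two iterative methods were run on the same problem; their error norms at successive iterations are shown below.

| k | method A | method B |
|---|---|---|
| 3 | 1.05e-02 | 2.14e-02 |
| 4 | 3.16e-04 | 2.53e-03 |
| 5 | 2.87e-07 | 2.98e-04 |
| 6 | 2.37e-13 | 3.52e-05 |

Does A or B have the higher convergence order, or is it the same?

Method A: p ≈ ln(2.37e-13/2.87e-07)/ln(2.87e-07/3.16e-04) ≈ 2.00.
Method B: p ≈ ln(3.52e-05/2.98e-04)/ln(2.98e-04/2.53e-03) ≈ 1.00.
Method A has the higher order (≈2.0 vs ≈1.0).

A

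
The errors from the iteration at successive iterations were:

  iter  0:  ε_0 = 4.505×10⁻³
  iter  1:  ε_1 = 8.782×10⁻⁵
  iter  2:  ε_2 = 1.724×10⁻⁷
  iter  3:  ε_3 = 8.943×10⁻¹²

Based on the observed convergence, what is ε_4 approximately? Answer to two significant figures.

First estimate the order: p ≈ ln(ε_3/ε_2) / ln(ε_2/ε_1) = ln(8.943×10⁻¹²/1.724×10⁻⁷)/ln(1.724×10⁻⁷/8.782×10⁻⁵) = ln(5.18735e-05)/ln(0.00196311) ≈ 1.5829.
Then ε_4 ≈ ε_3·(ε_3/ε_2)^p = 8.943×10⁻¹²·(5.18735e-05)^1.5829 = 8.943×10⁻¹²·1.64887e-07 ≈ 1.475e-18.

1.5e-18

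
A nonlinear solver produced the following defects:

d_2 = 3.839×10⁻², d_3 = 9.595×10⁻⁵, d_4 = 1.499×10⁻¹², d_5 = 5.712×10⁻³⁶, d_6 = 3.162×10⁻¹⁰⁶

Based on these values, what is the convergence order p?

Consecutive ratios: d_6/d_5 = 3.162×10⁻¹⁰⁶/5.712×10⁻³⁶ = 5.53571e-71, d_5/d_4 = 5.712×10⁻³⁶/1.499×10⁻¹² = 3.81054e-24.
p ≈ ln(5.53571e-71)/ln(3.81054e-24) = -161.7723/-53.9243 ≈ 3.00.
So the convergence is cubic (order 3).

3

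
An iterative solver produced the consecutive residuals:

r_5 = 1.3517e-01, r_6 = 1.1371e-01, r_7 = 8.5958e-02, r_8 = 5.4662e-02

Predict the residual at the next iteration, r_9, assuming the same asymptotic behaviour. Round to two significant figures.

First estimate the order: p ≈ ln(r_8/r_7) / ln(r_7/r_6) = ln(5.4662e-02/8.5958e-02)/ln(8.5958e-02/1.1371e-01) = ln(0.635915)/ln(0.755941) ≈ 1.6180.
Then r_9 ≈ r_8·(r_8/r_7)^p = 5.4662e-02·(0.635915)^1.6180 = 5.4662e-02·0.480728 ≈ 0.02628.

2.6e-2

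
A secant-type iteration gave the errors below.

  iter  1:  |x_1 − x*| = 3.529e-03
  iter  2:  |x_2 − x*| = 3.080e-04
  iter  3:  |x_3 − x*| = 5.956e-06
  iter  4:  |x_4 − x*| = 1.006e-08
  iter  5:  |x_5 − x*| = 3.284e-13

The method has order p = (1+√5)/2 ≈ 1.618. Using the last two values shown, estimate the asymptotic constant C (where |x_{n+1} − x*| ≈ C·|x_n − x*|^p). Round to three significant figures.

C ≈ |x_5 − x*| / |x_4 − x*|^1.618
  = 3.284e-13 / (1.006e-08)^1.618
  = 3.284e-13 / 1.14869e-13 ≈ 2.8589

2.86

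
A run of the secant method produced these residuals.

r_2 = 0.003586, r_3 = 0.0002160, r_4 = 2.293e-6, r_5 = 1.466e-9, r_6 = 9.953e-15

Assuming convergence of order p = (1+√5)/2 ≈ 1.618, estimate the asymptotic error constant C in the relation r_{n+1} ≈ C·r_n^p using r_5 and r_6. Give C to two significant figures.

C ≈ r_6 / r_5^1.618
  = 9.953e-15 / (1.466e-9)^1.618
  = 9.953e-15 / 5.09102e-15 ≈ 1.955

2.0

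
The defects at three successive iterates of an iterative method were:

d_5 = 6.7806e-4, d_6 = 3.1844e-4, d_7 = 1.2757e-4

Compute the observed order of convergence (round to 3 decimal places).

p ≈ ln(d_7/d_6) / ln(d_6/d_5)
  = ln(1.2757e-4/3.1844e-4) / ln(3.1844e-4/6.7806e-4)
  = ln(0.400609) / ln(0.469634)
  = -0.914769 / -0.755802 ≈ 1.210329

1.210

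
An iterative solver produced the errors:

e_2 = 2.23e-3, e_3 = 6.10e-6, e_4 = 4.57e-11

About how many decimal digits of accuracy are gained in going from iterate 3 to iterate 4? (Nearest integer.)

5

Digits gained ≈ log₁₀(e_3/e_4) = log₁₀(6.10e-6/4.57e-11) = log₁₀(133479) ≈ 5.125.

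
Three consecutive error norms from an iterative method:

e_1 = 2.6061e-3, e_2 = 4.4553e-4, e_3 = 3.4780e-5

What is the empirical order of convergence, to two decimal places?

p ≈ ln(e_3/e_2) / ln(e_2/e_1)
  = ln(3.4780e-5/4.4553e-4) / ln(4.4553e-4/2.6061e-3)
  = ln(0.0780643) / ln(0.170957)
  = -2.55022 / -1.76634 ≈ 1.44379

1.44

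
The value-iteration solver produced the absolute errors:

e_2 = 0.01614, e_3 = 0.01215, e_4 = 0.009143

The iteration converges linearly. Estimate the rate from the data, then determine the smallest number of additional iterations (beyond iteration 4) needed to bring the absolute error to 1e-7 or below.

41

Rate ρ ≈ e_4/e_3 = 0.009143/0.01215 = 0.7525.
After j more steps, e_{4+j} ≈ 0.009143·ρ^j; need ρ^j ≤ 1e-7/0.009143 = 1.09373e-05.
j ≥ ln(1.09373e-05)/ln(0.7525) = -11.4233/-0.28435 = 40.173.
So 41 more iterations are needed.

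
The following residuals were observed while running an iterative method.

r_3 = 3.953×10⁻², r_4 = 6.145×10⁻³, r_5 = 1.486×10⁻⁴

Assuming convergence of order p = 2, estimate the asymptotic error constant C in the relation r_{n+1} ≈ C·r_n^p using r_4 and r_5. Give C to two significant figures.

3.9

C ≈ r_5 / r_4^2
  = 1.486×10⁻⁴ / (6.145×10⁻³)^2
  = 1.486×10⁻⁴ / 3.7761e-05 ≈ 3.9353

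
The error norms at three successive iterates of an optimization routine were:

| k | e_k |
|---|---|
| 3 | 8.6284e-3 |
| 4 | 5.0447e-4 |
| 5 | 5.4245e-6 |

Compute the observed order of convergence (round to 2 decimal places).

1.60

p ≈ ln(e_5/e_4) / ln(e_4/e_3)
  = ln(5.4245e-6/5.0447e-4) / ln(5.0447e-4/8.6284e-3)
  = ln(0.0107529) / ln(0.0584662)
  = -4.53258 / -2.83931 ≈ 1.59637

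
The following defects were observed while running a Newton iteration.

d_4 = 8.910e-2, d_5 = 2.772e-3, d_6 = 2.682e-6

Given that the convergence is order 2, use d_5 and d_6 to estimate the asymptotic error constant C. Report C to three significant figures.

0.349

C ≈ d_6 / d_5^2
  = 2.682e-6 / (2.772e-3)^2
  = 2.682e-6 / 7.68398e-06 ≈ 0.34904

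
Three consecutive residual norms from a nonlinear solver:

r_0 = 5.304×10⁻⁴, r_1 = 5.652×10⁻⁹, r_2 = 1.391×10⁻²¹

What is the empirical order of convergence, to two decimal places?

2.54

p ≈ ln(r_2/r_1) / ln(r_1/r_0)
  = ln(1.391×10⁻²¹/5.652×10⁻⁹) / ln(5.652×10⁻⁹/5.304×10⁻⁴)
  = ln(2.46108e-13) / ln(1.06561e-05)
  = -29.03301 / -11.44938 ≈ 2.53577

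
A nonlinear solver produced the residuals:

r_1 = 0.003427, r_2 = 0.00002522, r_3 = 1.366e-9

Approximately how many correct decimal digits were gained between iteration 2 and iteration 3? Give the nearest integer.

4

Digits gained ≈ log₁₀(r_2/r_3) = log₁₀(0.00002522/1.366e-9) = log₁₀(18462.7) ≈ 4.266.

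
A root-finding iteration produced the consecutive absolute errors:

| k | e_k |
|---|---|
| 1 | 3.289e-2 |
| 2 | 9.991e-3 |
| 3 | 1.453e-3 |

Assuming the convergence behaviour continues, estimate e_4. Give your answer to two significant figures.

6.4e-5

First estimate the order: p ≈ ln(e_3/e_2) / ln(e_2/e_1) = ln(1.453e-3/9.991e-3)/ln(9.991e-3/3.289e-2) = ln(0.145431)/ln(0.30377) ≈ 1.6182.
Then e_4 ≈ e_3·(e_3/e_2)^p = 1.453e-3·(0.145431)^1.6182 = 1.453e-3·0.0441582 ≈ 6.416e-05.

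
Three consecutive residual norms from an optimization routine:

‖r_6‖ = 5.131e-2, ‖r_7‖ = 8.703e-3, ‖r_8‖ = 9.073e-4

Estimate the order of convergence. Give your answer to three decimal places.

p ≈ ln(‖r_8‖/‖r_7‖) / ln(‖r_7‖/‖r_6‖)
  = ln(9.073e-4/8.703e-3) / ln(8.703e-3/5.131e-2)
  = ln(0.104251) / ln(0.169616)
  = -2.260954 / -1.774218 ≈ 1.274338

1.274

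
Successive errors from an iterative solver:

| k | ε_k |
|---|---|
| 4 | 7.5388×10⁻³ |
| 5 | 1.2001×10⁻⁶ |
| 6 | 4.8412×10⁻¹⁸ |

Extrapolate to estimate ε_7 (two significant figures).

First estimate the order: p ≈ ln(ε_6/ε_5) / ln(ε_5/ε_4) = ln(4.8412×10⁻¹⁸/1.2001×10⁻⁶)/ln(1.2001×10⁻⁶/7.5388×10⁻³) = ln(4.034e-12)/ln(0.00015919) ≈ 3.0000.
Then ε_7 ≈ ε_6·(ε_6/ε_5)^p = 4.8412×10⁻¹⁸·(4.034e-12)^3.0000 = 4.8412×10⁻¹⁸·6.56459e-35 ≈ 3.178e-52.

3.2e-52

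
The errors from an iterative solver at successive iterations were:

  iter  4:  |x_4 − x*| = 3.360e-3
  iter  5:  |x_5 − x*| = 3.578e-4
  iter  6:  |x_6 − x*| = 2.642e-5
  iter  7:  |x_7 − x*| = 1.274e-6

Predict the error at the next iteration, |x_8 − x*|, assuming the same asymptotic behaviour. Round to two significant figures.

First estimate the order: p ≈ ln(|x_7 − x*|/|x_6 − x*|) / ln(|x_6 − x*|/|x_5 − x*|) = ln(1.274e-6/2.642e-5)/ln(2.642e-5/3.578e-4) = ln(0.048221)/ln(0.0738401) ≈ 1.1635.
Then |x_8 − x*| ≈ |x_7 − x*|·(|x_7 − x*|/|x_6 − x*|)^p = 1.274e-6·(0.048221)^1.1635 = 1.274e-6·0.0293728 ≈ 3.742e-08.

3.7e-8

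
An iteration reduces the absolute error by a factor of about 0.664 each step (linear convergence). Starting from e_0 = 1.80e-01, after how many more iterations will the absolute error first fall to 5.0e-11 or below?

After k steps, e_k ≈ 1.80e-01·0.664^k.
Need 0.664^k ≤ 5.0e-11/1.80e-01 = 2.77778e-10.
k ≥ ln(2.77778e-10)/ln(0.664) = -22.0042/-0.40947 = 53.738.
Smallest integer k = 54.

54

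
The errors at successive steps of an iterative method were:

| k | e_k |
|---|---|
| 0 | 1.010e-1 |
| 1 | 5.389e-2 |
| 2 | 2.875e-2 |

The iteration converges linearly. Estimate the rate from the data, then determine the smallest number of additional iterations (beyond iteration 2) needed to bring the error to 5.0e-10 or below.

29

Rate ρ ≈ e_2/e_1 = 2.875e-2/5.389e-2 = 0.5335.
After j more steps, e_{2+j} ≈ 2.875e-2·ρ^j; need ρ^j ≤ 5.0e-10/2.875e-2 = 1.73913e-08.
j ≥ ln(1.73913e-08)/ln(0.5335) = -17.8673/-0.62830 = 28.438.
So 29 more iterations are needed.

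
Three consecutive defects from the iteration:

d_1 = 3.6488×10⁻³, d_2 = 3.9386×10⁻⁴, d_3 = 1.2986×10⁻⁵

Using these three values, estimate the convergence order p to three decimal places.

p ≈ ln(d_3/d_2) / ln(d_2/d_1)
  = ln(1.2986×10⁻⁵/3.9386×10⁻⁴) / ln(3.9386×10⁻⁴/3.6488×10⁻³)
  = ln(0.0329711) / ln(0.107942)
  = -3.412124 / -2.226161 ≈ 1.532739

1.533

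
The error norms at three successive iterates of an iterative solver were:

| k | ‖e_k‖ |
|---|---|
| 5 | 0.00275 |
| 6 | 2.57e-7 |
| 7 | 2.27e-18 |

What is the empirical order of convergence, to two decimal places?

2.74

p ≈ ln(‖e_7‖/‖e_6‖) / ln(‖e_6‖/‖e_5‖)
  = ln(2.27e-18/2.57e-7) / ln(2.57e-7/0.00275)
  = ln(8.83268e-12) / ln(9.34545e-05)
  = -25.45256 / -9.27804 ≈ 2.74331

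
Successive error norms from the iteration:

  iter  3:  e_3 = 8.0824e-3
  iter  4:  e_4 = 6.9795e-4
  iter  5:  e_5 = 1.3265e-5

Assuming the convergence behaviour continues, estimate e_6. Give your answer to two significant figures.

2.2e-8

First estimate the order: p ≈ ln(e_5/e_4) / ln(e_4/e_3) = ln(1.3265e-5/6.9795e-4)/ln(6.9795e-4/8.0824e-3) = ln(0.0190057)/ln(0.0863543) ≈ 1.6180.
Then e_6 ≈ e_5·(e_5/e_4)^p = 1.3265e-5·(0.0190057)^1.6180 = 1.3265e-5·0.00164147 ≈ 2.177e-08.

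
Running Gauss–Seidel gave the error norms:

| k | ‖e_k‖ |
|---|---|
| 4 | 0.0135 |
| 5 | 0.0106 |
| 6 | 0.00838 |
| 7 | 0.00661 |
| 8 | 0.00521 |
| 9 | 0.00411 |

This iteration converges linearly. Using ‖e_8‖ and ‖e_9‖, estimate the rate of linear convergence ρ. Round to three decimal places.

0.789

ρ ≈ ‖e_9‖/‖e_8‖ = 0.00411/0.00521 = 0.78887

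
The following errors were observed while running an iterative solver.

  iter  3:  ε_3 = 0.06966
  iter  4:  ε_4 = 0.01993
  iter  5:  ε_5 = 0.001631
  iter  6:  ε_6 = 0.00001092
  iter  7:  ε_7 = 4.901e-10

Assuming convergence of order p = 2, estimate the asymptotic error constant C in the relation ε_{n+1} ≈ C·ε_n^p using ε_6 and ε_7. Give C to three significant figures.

4.11

C ≈ ε_7 / ε_6^2
  = 4.901e-10 / (0.00001092)^2
  = 4.901e-10 / 1.19246e-10 ≈ 4.11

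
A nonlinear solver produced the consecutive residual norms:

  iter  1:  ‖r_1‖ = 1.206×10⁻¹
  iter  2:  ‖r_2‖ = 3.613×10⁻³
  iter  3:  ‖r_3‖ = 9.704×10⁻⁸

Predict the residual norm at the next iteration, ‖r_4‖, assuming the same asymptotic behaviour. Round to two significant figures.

1.9e-21

First estimate the order: p ≈ ln(‖r_3‖/‖r_2‖) / ln(‖r_2‖/‖r_1‖) = ln(9.704×10⁻⁸/3.613×10⁻³)/ln(3.613×10⁻³/1.206×10⁻¹) = ln(2.68586e-05)/ln(0.0299585) ≈ 3.0003.
Then ‖r_4‖ ≈ ‖r_3‖·(‖r_3‖/‖r_2‖)^p = 9.704×10⁻⁸·(2.68586e-05)^3.0003 = 9.704×10⁻⁸·1.93143e-14 ≈ 1.874e-21.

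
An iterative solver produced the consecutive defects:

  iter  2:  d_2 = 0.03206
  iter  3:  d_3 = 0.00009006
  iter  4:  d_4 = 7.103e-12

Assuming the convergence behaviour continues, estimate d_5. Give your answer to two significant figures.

First estimate the order: p ≈ ln(d_4/d_3) / ln(d_3/d_2) = ln(7.103e-12/0.00009006)/ln(0.00009006/0.03206) = ln(7.88696e-08)/ln(0.00280911) ≈ 2.7840.
Then d_5 ≈ d_4·(d_4/d_3)^p = 7.103e-12·(7.88696e-08)^2.7840 = 7.103e-12·1.67879e-20 ≈ 1.192e-31.

1.2e-31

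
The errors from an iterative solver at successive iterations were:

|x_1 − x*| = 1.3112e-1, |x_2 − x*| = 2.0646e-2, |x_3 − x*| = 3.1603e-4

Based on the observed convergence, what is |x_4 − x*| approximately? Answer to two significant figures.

2.5e-8

First estimate the order: p ≈ ln(|x_3 − x*|/|x_2 − x*|) / ln(|x_2 − x*|/|x_1 − x*|) = ln(3.1603e-4/2.0646e-2)/ln(2.0646e-2/1.3112e-1) = ln(0.0153071)/ln(0.157459) ≈ 2.2609.
Then |x_4 − x*| ≈ |x_3 − x*|·(|x_3 − x*|/|x_2 − x*|)^p = 3.1603e-4·(0.0153071)^2.2609 = 3.1603e-4·7.87453e-05 ≈ 2.489e-08.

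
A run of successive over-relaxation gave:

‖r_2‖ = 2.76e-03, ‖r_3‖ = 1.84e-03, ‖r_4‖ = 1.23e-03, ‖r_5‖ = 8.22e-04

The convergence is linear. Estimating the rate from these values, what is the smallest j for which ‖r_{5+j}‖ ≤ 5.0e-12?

Rate ρ ≈ ‖r_5‖/‖r_4‖ = 8.22e-04/1.23e-03 = 0.6683.
After j more steps, ‖r_{5+j}‖ ≈ 8.22e-04·ρ^j; need ρ^j ≤ 5.0e-12/8.22e-04 = 6.08273e-09.
j ≥ ln(6.08273e-09)/ln(0.6683) = -18.9178/-0.40302 = 46.940.
So 47 more iterations are needed.

47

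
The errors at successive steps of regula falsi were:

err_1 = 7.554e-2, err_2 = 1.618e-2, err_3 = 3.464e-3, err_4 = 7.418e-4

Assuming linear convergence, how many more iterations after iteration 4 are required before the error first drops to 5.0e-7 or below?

5

Rate ρ ≈ err_4/err_3 = 7.418e-4/3.464e-3 = 0.2141.
After j more steps, err_{4+j} ≈ 7.418e-4·ρ^j; need ρ^j ≤ 5.0e-7/7.418e-4 = 0.000674036.
j ≥ ln(0.000674036)/ln(0.2141) = -7.3022/-1.54131 = 4.738.
So 5 more iterations are needed.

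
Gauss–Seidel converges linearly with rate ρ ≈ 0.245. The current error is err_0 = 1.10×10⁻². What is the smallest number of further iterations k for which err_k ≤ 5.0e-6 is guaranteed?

6

After k steps, err_k ≈ 1.10×10⁻²·0.245^k.
Need 0.245^k ≤ 5.0e-6/1.10×10⁻² = 0.000454545.
k ≥ ln(0.000454545)/ln(0.245) = -7.6962/-1.40650 = 5.472.
Smallest integer k = 6.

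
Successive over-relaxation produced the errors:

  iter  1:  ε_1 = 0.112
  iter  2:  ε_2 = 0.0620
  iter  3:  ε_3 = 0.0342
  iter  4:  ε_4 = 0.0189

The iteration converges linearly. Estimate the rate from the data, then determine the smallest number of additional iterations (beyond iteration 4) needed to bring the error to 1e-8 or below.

Rate ρ ≈ ε_4/ε_3 = 0.0189/0.0342 = 0.5526.
After j more steps, ε_{4+j} ≈ 0.0189·ρ^j; need ρ^j ≤ 1e-8/0.0189 = 5.29101e-07.
j ≥ ln(5.29101e-07)/ln(0.5526) = -14.4521/-0.59312 = 24.366.
So 25 more iterations are needed.

25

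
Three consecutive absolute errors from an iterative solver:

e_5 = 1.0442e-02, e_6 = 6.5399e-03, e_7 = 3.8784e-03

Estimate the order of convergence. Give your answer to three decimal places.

p ≈ ln(e_7/e_6) / ln(e_6/e_5)
  = ln(3.8784e-03/6.5399e-03) / ln(6.5399e-03/1.0442e-02)
  = ln(0.593037) / ln(0.626307)
  = -0.522498 / -0.467915 ≈ 1.116652

1.117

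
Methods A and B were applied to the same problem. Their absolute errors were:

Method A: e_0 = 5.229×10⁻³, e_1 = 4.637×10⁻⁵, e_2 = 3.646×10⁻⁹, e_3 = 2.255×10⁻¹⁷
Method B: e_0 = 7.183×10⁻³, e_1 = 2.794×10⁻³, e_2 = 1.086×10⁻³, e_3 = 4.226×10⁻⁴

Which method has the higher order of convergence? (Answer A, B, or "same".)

Method A: p ≈ ln(2.255×10⁻¹⁷/3.646×10⁻⁹)/ln(3.646×10⁻⁹/4.637×10⁻⁵) ≈ 2.00.
Method B: p ≈ ln(4.226×10⁻⁴/1.086×10⁻³)/ln(1.086×10⁻³/2.794×10⁻³) ≈ 1.00.
Method A has the higher order (≈2.0 vs ≈1.0).

A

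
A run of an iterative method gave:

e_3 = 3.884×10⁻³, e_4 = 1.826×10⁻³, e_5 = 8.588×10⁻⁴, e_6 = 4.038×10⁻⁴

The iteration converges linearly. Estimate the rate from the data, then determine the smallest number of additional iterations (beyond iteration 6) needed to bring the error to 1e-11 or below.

24

Rate ρ ≈ e_6/e_5 = 4.038×10⁻⁴/8.588×10⁻⁴ = 0.4702.
After j more steps, e_{6+j} ≈ 4.038×10⁻⁴·ρ^j; need ρ^j ≤ 1e-11/4.038×10⁻⁴ = 2.47647e-08.
j ≥ ln(2.47647e-08)/ln(0.4702) = -17.5138/-0.75460 = 23.209.
So 24 more iterations are needed.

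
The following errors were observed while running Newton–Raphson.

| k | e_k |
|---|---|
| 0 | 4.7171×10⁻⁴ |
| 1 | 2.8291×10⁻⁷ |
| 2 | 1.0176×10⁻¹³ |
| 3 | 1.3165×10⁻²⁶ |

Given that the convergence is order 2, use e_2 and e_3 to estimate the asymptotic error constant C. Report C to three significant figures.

1.27

C ≈ e_3 / e_2^2
  = 1.3165×10⁻²⁶ / (1.0176×10⁻¹³)^2
  = 1.3165×10⁻²⁶ / 1.03551e-26 ≈ 1.2714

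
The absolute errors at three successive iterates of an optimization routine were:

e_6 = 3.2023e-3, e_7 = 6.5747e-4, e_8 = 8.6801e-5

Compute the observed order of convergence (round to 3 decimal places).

1.279

p ≈ ln(e_8/e_7) / ln(e_7/e_6)
  = ln(8.6801e-5/6.5747e-4) / ln(6.5747e-4/3.2023e-3)
  = ln(0.132023) / ln(0.205312)
  = -2.024779 / -1.583225 ≈ 1.278895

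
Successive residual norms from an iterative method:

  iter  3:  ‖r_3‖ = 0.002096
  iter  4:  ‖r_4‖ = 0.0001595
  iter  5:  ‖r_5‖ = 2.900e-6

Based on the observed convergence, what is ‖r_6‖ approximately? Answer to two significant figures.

First estimate the order: p ≈ ln(‖r_5‖/‖r_4‖) / ln(‖r_4‖/‖r_3‖) = ln(2.900e-6/0.0001595)/ln(0.0001595/0.002096) = ln(0.0181818)/ln(0.0760973) ≈ 1.5558.
Then ‖r_6‖ ≈ ‖r_5‖·(‖r_5‖/‖r_4‖)^p = 2.900e-6·(0.0181818)^1.5558 = 2.900e-6·0.00196039 ≈ 5.685e-09.

5.7e-9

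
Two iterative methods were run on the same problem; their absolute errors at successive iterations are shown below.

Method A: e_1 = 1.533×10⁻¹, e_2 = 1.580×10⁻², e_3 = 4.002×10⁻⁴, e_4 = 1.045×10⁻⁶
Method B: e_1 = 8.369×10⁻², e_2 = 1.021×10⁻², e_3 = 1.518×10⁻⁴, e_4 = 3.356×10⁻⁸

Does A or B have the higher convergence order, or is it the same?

B

Method A: p ≈ ln(1.045×10⁻⁶/4.002×10⁻⁴)/ln(4.002×10⁻⁴/1.580×10⁻²) ≈ 1.62.
Method B: p ≈ ln(3.356×10⁻⁸/1.518×10⁻⁴)/ln(1.518×10⁻⁴/1.021×10⁻²) ≈ 2.00.
Method B has the higher order (≈2.0 vs ≈1.6).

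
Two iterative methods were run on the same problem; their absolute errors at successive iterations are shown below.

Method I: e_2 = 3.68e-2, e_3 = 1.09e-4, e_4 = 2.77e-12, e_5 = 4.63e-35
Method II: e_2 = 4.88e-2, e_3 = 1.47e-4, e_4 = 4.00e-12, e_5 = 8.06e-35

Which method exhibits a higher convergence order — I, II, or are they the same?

Method I: p ≈ ln(4.63e-35/2.77e-12)/ln(2.77e-12/1.09e-4) ≈ 3.00.
Method II: p ≈ ln(8.06e-35/4.00e-12)/ln(4.00e-12/1.47e-4) ≈ 3.00.
Both orders ≈ 3.0 — effectively the same.

same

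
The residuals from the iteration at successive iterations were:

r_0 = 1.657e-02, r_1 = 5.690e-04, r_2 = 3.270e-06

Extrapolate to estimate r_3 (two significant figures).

First estimate the order: p ≈ ln(r_2/r_1) / ln(r_1/r_0) = ln(3.270e-06/5.690e-04)/ln(5.690e-04/1.657e-02) = ln(0.00574692)/ln(0.0343392) ≈ 1.5302.
Then r_3 ≈ r_2·(r_2/r_1)^p = 3.270e-06·(0.00574692)^1.5302 = 3.270e-06·0.00037281 ≈ 1.219e-09.

1.2e-9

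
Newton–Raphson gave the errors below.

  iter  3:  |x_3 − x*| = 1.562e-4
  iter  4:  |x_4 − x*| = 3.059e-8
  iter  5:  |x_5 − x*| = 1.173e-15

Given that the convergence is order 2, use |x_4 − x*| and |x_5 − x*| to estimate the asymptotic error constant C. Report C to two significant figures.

C ≈ |x_5 − x*| / |x_4 − x*|^2
  = 1.173e-15 / (3.059e-8)^2
  = 1.173e-15 / 9.35748e-16 ≈ 1.2535

1.3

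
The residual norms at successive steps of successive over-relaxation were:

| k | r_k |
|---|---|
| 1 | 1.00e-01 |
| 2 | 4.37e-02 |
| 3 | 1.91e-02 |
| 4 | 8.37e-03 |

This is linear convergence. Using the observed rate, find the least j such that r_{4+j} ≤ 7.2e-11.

Rate ρ ≈ r_4/r_3 = 8.37e-03/1.91e-02 = 0.4382.
After j more steps, r_{4+j} ≈ 8.37e-03·ρ^j; need ρ^j ≤ 7.2e-11/8.37e-03 = 8.60215e-09.
j ≥ ln(8.60215e-09)/ln(0.4382) = -18.5713/-0.82508 = 22.508.
So 23 more iterations are needed.

23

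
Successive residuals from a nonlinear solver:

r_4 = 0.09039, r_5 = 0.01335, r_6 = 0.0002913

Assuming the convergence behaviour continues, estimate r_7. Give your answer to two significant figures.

1.4e-7

First estimate the order: p ≈ ln(r_6/r_5) / ln(r_5/r_4) = ln(0.0002913/0.01335)/ln(0.01335/0.09039) = ln(0.0218202)/ln(0.147693) ≈ 1.9998.
Then r_7 ≈ r_6·(r_6/r_5)^p = 0.0002913·(0.0218202)^1.9998 = 0.0002913·0.000476485 ≈ 1.388e-07.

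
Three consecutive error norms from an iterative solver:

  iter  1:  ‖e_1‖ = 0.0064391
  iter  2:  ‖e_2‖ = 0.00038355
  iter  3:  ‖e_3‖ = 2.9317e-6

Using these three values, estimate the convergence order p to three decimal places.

p ≈ ln(‖e_3‖/‖e_2‖) / ln(‖e_2‖/‖e_1‖)
  = ln(2.9317e-6/0.00038355) / ln(0.00038355/0.0064391)
  = ln(0.00764359) / ln(0.0595658)
  = -4.873888 / -2.820674 ≈ 1.727916

1.728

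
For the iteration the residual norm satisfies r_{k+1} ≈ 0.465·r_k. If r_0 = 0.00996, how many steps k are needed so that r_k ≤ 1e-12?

31

After k steps, r_k ≈ 0.00996·0.465^k.
Need 0.465^k ≤ 1e-12/0.00996 = 1.00402e-10.
k ≥ ln(1.00402e-10)/ln(0.465) = -23.0218/-0.76572 = 30.066.
Smallest integer k = 31.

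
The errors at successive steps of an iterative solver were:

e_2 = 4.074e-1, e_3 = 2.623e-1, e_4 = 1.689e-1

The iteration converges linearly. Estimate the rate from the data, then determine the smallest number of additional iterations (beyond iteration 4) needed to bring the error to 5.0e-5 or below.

19

Rate ρ ≈ e_4/e_3 = 1.689e-1/2.623e-1 = 0.6439.
After j more steps, e_{4+j} ≈ 1.689e-1·ρ^j; need ρ^j ≤ 5.0e-5/1.689e-1 = 0.000296033.
j ≥ ln(0.000296033)/ln(0.6439) = -8.1250/-0.44021 = 18.457.
So 19 more iterations are needed.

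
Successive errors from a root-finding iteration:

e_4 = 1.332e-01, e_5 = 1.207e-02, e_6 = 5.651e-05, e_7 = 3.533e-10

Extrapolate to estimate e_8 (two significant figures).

8.4e-22

First estimate the order: p ≈ ln(e_7/e_6) / ln(e_6/e_5) = ln(3.533e-10/5.651e-05)/ln(5.651e-05/1.207e-02) = ln(6.25199e-06)/ln(0.00468186) ≈ 2.2339.
Then e_8 ≈ e_7·(e_7/e_6)^p = 3.533e-10·(6.25199e-06)^2.2339 = 3.533e-10·2.37042e-12 ≈ 8.375e-22.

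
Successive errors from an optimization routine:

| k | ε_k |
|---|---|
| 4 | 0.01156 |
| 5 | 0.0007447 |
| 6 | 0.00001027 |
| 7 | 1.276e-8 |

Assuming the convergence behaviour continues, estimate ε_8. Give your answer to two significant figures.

3.7e-13

First estimate the order: p ≈ ln(ε_7/ε_6) / ln(ε_6/ε_5) = ln(1.276e-8/0.00001027)/ln(0.00001027/0.0007447) = ln(0.00124245)/ln(0.0137908) ≈ 1.5619.
Then ε_8 ≈ ε_7·(ε_7/ε_6)^p = 1.276e-8·(0.00124245)^1.5619 = 1.276e-8·2.89437e-05 ≈ 3.693e-13.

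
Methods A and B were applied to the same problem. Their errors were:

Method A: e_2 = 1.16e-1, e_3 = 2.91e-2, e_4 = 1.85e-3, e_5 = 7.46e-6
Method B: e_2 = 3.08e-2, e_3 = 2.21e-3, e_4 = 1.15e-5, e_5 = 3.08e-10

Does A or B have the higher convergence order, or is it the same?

same

Method A: p ≈ ln(7.46e-6/1.85e-3)/ln(1.85e-3/2.91e-2) ≈ 2.00.
Method B: p ≈ ln(3.08e-10/1.15e-5)/ln(1.15e-5/2.21e-3) ≈ 2.00.
Both orders ≈ 2.0 — effectively the same.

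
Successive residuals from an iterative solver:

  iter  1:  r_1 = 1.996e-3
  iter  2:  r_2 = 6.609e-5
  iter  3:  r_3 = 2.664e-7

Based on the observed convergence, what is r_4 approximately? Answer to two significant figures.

3.6e-11

First estimate the order: p ≈ ln(r_3/r_2) / ln(r_2/r_1) = ln(2.664e-7/6.609e-5)/ln(6.609e-5/1.996e-3) = ln(0.00403087)/ln(0.0331112) ≈ 1.6179.
Then r_4 ≈ r_3·(r_3/r_2)^p = 2.664e-7·(0.00403087)^1.6179 = 2.664e-7·0.00013359 ≈ 3.559e-11.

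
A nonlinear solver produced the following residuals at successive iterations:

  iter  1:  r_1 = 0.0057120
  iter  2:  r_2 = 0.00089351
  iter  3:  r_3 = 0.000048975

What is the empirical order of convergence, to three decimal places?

p ≈ ln(r_3/r_2) / ln(r_2/r_1)
  = ln(0.000048975/0.00089351) / ln(0.00089351/0.0057120)
  = ln(0.0548119) / ln(0.156427)
  = -2.903848 / -1.855166 ≈ 1.565277

1.565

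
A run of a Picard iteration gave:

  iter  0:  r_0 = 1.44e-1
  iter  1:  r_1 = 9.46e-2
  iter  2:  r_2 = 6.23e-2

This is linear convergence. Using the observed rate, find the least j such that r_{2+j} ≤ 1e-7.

Rate ρ ≈ r_2/r_1 = 6.23e-2/9.46e-2 = 0.6586.
After j more steps, r_{2+j} ≈ 6.23e-2·ρ^j; need ρ^j ≤ 1e-7/6.23e-2 = 1.60514e-06.
j ≥ ln(1.60514e-06)/ln(0.6586) = -13.3423/-0.41764 = 31.947.
So 32 more iterations are needed.

32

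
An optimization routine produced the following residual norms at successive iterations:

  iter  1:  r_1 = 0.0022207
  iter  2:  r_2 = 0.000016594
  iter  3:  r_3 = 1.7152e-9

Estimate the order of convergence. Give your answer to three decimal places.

1.874

p ≈ ln(r_3/r_2) / ln(r_2/r_1)
  = ln(1.7152e-9/0.000016594) / ln(0.000016594/0.0022207)
  = ln(0.000103363) / ln(0.00747242)
  = -9.177263 / -4.896536 ≈ 1.874236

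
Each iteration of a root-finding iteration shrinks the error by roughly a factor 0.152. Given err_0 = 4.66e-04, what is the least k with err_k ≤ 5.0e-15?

14

After k steps, err_k ≈ 4.66e-04·0.152^k.
Need 0.152^k ≤ 5.0e-15/4.66e-04 = 1.07296e-11.
k ≥ ln(1.07296e-11)/ln(0.152) = -25.2580/-1.88387 = 13.408.
Smallest integer k = 14.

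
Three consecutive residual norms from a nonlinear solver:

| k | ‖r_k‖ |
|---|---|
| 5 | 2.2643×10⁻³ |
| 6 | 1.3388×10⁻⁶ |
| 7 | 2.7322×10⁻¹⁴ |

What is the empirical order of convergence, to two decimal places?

2.38

p ≈ ln(‖r_7‖/‖r_6‖) / ln(‖r_6‖/‖r_5‖)
  = ln(2.7322×10⁻¹⁴/1.3388×10⁻⁶) / ln(1.3388×10⁻⁶/2.2643×10⁻³)
  = ln(2.04078e-08) / ln(0.000591264)
  = -17.70735 / -7.43325 ≈ 2.38218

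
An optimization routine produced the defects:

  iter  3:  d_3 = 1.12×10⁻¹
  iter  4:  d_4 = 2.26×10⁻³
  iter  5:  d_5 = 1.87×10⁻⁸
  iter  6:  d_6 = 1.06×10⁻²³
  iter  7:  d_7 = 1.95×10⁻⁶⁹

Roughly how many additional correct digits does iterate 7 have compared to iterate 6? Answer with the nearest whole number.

46

Digits gained ≈ log₁₀(d_6/d_7) = log₁₀(1.06×10⁻²³/1.95×10⁻⁶⁹) = log₁₀(5.4359e+45) ≈ 45.735.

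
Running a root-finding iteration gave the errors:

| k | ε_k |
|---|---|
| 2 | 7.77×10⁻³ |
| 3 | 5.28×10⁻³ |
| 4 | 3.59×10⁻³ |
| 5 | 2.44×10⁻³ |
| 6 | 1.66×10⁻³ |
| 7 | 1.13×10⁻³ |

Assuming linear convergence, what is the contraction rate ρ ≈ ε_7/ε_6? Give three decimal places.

0.681

ρ ≈ ε_7/ε_6 = 1.13×10⁻³/1.66×10⁻³ = 0.68072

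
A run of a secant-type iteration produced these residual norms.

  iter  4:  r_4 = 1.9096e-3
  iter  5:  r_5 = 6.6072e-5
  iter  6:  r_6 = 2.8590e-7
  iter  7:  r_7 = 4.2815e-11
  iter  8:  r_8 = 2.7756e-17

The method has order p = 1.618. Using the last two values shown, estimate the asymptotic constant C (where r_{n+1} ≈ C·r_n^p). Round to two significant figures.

1.7

C ≈ r_8 / r_7^1.618
  = 2.7756e-17 / (4.2815e-11)^1.618
  = 2.7756e-17 / 1.67464e-17 ≈ 1.6574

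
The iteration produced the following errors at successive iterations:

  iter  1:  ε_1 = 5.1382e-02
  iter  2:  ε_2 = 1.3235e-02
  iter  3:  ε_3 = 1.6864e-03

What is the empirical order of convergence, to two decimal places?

1.52

p ≈ ln(ε_3/ε_2) / ln(ε_2/ε_1)
  = ln(1.6864e-03/1.3235e-02) / ln(1.3235e-02/5.1382e-02)
  = ln(0.12742) / ln(0.25758)
  = -2.06027 / -1.35642 ≈ 1.51890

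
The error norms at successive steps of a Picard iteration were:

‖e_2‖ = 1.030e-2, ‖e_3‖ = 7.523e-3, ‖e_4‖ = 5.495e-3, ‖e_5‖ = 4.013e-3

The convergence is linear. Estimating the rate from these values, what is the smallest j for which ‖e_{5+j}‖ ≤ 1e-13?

78

Rate ρ ≈ ‖e_5‖/‖e_4‖ = 4.013e-3/5.495e-3 = 0.7303.
After j more steps, ‖e_{5+j}‖ ≈ 4.013e-3·ρ^j; need ρ^j ≤ 1e-13/4.013e-3 = 2.4919e-11.
j ≥ ln(2.4919e-11)/ln(0.7303) = -24.4154/-0.31430 = 77.682.
So 78 more iterations are needed.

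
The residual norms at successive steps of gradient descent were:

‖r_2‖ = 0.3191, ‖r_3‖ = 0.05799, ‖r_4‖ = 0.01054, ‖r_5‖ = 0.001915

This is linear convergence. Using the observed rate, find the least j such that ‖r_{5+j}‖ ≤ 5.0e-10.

9

Rate ρ ≈ ‖r_5‖/‖r_4‖ = 0.001915/0.01054 = 0.1817.
After j more steps, ‖r_{5+j}‖ ≈ 0.001915·ρ^j; need ρ^j ≤ 5.0e-10/0.001915 = 2.61097e-07.
j ≥ ln(2.61097e-07)/ln(0.1817) = -15.1584/-1.70540 = 8.888.
So 9 more iterations are needed.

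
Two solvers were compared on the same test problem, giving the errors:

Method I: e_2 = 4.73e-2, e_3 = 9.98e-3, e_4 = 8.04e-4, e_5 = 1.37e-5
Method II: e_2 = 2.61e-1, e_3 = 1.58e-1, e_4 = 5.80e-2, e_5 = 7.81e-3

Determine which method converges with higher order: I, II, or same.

II

Method I: p ≈ ln(1.37e-5/8.04e-4)/ln(8.04e-4/9.98e-3) ≈ 1.62.
Method II: p ≈ ln(7.81e-3/5.80e-2)/ln(5.80e-2/1.58e-1) ≈ 2.00.
Method II has the higher order (≈2.0 vs ≈1.6).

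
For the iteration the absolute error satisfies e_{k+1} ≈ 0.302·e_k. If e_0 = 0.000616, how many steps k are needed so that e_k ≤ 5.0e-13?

After k steps, e_k ≈ 0.000616·0.302^k.
Need 0.302^k ≤ 5.0e-13/0.000616 = 8.11688e-10.
k ≥ ln(8.11688e-10)/ln(0.302) = -20.9319/-1.19733 = 17.482.
Smallest integer k = 18.

18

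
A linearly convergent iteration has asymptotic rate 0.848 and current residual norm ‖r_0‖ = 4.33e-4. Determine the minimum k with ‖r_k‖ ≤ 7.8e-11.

95

After k steps, ‖r_k‖ ≈ 4.33e-4·0.848^k.
Need 0.848^k ≤ 7.8e-11/4.33e-4 = 1.80139e-07.
k ≥ ln(1.80139e-07)/ln(0.848) = -15.5295/-0.16487 = 94.192.
Smallest integer k = 95.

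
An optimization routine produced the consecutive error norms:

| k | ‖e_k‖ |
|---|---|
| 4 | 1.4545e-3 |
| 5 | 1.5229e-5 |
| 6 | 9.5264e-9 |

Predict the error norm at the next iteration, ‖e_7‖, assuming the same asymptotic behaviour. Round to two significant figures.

6.2e-14

First estimate the order: p ≈ ln(‖e_6‖/‖e_5‖) / ln(‖e_5‖/‖e_4‖) = ln(9.5264e-9/1.5229e-5)/ln(1.5229e-5/1.4545e-3) = ln(0.000625543)/ln(0.0104703) ≈ 1.6180.
Then ‖e_7‖ ≈ ‖e_6‖·(‖e_6‖/‖e_5‖)^p = 9.5264e-9·(0.000625543)^1.6180 = 9.5264e-9·6.55155e-06 ≈ 6.241e-14.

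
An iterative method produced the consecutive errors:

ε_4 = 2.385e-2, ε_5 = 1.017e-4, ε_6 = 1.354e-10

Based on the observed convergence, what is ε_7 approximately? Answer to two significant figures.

First estimate the order: p ≈ ln(ε_6/ε_5) / ln(ε_5/ε_4) = ln(1.354e-10/1.017e-4)/ln(1.017e-4/2.385e-2) = ln(1.33137e-06)/ln(0.00426415) ≈ 2.4790.
Then ε_7 ≈ ε_6·(ε_6/ε_5)^p = 1.354e-10·(1.33137e-06)^2.4790 = 1.354e-10·2.71729e-15 ≈ 3.679e-25.

3.7e-25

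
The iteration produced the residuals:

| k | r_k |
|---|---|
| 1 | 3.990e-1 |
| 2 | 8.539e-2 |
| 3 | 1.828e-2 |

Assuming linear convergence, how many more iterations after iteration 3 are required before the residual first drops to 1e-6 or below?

Rate ρ ≈ r_3/r_2 = 1.828e-2/8.539e-2 = 0.2141.
After j more steps, r_{3+j} ≈ 1.828e-2·ρ^j; need ρ^j ≤ 1e-6/1.828e-2 = 5.47046e-05.
j ≥ ln(5.47046e-05)/ln(0.2141) = -9.8136/-1.54131 = 6.367.
So 7 more iterations are needed.

7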